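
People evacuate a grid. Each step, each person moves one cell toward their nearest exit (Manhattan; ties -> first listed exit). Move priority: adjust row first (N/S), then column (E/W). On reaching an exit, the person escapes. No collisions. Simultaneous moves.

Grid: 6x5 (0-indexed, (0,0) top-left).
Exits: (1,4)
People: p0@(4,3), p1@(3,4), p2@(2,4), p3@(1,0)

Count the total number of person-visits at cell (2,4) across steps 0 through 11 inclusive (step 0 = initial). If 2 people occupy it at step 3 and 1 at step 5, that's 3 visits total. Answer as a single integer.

Answer: 2

Derivation:
Step 0: p0@(4,3) p1@(3,4) p2@(2,4) p3@(1,0) -> at (2,4): 1 [p2], cum=1
Step 1: p0@(3,3) p1@(2,4) p2@ESC p3@(1,1) -> at (2,4): 1 [p1], cum=2
Step 2: p0@(2,3) p1@ESC p2@ESC p3@(1,2) -> at (2,4): 0 [-], cum=2
Step 3: p0@(1,3) p1@ESC p2@ESC p3@(1,3) -> at (2,4): 0 [-], cum=2
Step 4: p0@ESC p1@ESC p2@ESC p3@ESC -> at (2,4): 0 [-], cum=2
Total visits = 2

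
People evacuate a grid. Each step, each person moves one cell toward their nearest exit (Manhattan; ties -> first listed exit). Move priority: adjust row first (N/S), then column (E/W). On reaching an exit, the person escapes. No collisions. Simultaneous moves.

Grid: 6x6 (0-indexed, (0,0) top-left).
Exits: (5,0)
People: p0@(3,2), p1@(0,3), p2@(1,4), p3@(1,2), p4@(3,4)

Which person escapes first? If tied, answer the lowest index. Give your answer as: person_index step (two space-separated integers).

Answer: 0 4

Derivation:
Step 1: p0:(3,2)->(4,2) | p1:(0,3)->(1,3) | p2:(1,4)->(2,4) | p3:(1,2)->(2,2) | p4:(3,4)->(4,4)
Step 2: p0:(4,2)->(5,2) | p1:(1,3)->(2,3) | p2:(2,4)->(3,4) | p3:(2,2)->(3,2) | p4:(4,4)->(5,4)
Step 3: p0:(5,2)->(5,1) | p1:(2,3)->(3,3) | p2:(3,4)->(4,4) | p3:(3,2)->(4,2) | p4:(5,4)->(5,3)
Step 4: p0:(5,1)->(5,0)->EXIT | p1:(3,3)->(4,3) | p2:(4,4)->(5,4) | p3:(4,2)->(5,2) | p4:(5,3)->(5,2)
Step 5: p0:escaped | p1:(4,3)->(5,3) | p2:(5,4)->(5,3) | p3:(5,2)->(5,1) | p4:(5,2)->(5,1)
Step 6: p0:escaped | p1:(5,3)->(5,2) | p2:(5,3)->(5,2) | p3:(5,1)->(5,0)->EXIT | p4:(5,1)->(5,0)->EXIT
Step 7: p0:escaped | p1:(5,2)->(5,1) | p2:(5,2)->(5,1) | p3:escaped | p4:escaped
Step 8: p0:escaped | p1:(5,1)->(5,0)->EXIT | p2:(5,1)->(5,0)->EXIT | p3:escaped | p4:escaped
Exit steps: [4, 8, 8, 6, 6]
First to escape: p0 at step 4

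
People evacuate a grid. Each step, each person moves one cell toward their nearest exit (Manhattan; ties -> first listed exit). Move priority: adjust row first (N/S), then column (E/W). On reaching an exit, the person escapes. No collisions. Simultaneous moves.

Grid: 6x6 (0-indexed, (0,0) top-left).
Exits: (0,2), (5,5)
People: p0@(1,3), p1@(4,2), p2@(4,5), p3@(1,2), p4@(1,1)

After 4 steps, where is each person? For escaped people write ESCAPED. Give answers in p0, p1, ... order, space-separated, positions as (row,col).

Step 1: p0:(1,3)->(0,3) | p1:(4,2)->(3,2) | p2:(4,5)->(5,5)->EXIT | p3:(1,2)->(0,2)->EXIT | p4:(1,1)->(0,1)
Step 2: p0:(0,3)->(0,2)->EXIT | p1:(3,2)->(2,2) | p2:escaped | p3:escaped | p4:(0,1)->(0,2)->EXIT
Step 3: p0:escaped | p1:(2,2)->(1,2) | p2:escaped | p3:escaped | p4:escaped
Step 4: p0:escaped | p1:(1,2)->(0,2)->EXIT | p2:escaped | p3:escaped | p4:escaped

ESCAPED ESCAPED ESCAPED ESCAPED ESCAPED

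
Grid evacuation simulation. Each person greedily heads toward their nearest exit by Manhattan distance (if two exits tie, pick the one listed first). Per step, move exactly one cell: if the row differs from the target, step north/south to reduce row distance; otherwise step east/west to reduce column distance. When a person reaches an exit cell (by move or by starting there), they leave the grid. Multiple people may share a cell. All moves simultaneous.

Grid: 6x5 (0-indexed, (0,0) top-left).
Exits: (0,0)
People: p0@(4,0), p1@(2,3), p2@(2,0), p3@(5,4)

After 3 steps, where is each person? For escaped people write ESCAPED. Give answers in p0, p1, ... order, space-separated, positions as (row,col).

Step 1: p0:(4,0)->(3,0) | p1:(2,3)->(1,3) | p2:(2,0)->(1,0) | p3:(5,4)->(4,4)
Step 2: p0:(3,0)->(2,0) | p1:(1,3)->(0,3) | p2:(1,0)->(0,0)->EXIT | p3:(4,4)->(3,4)
Step 3: p0:(2,0)->(1,0) | p1:(0,3)->(0,2) | p2:escaped | p3:(3,4)->(2,4)

(1,0) (0,2) ESCAPED (2,4)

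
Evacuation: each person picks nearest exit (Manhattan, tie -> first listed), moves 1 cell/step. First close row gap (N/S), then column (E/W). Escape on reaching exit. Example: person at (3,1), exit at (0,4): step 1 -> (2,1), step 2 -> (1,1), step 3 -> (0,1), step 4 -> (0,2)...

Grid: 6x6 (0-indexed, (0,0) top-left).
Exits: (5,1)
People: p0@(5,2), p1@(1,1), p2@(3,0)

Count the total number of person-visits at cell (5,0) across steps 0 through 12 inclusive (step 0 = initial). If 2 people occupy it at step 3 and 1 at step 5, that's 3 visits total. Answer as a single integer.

Step 0: p0@(5,2) p1@(1,1) p2@(3,0) -> at (5,0): 0 [-], cum=0
Step 1: p0@ESC p1@(2,1) p2@(4,0) -> at (5,0): 0 [-], cum=0
Step 2: p0@ESC p1@(3,1) p2@(5,0) -> at (5,0): 1 [p2], cum=1
Step 3: p0@ESC p1@(4,1) p2@ESC -> at (5,0): 0 [-], cum=1
Step 4: p0@ESC p1@ESC p2@ESC -> at (5,0): 0 [-], cum=1
Total visits = 1

Answer: 1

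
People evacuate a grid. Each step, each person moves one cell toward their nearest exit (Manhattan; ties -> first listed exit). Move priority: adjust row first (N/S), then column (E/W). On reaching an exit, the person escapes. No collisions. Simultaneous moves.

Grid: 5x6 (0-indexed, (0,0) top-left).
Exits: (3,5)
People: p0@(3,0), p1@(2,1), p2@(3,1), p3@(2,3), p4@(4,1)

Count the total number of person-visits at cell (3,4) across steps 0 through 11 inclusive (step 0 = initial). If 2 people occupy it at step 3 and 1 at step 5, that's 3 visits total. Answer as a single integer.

Answer: 5

Derivation:
Step 0: p0@(3,0) p1@(2,1) p2@(3,1) p3@(2,3) p4@(4,1) -> at (3,4): 0 [-], cum=0
Step 1: p0@(3,1) p1@(3,1) p2@(3,2) p3@(3,3) p4@(3,1) -> at (3,4): 0 [-], cum=0
Step 2: p0@(3,2) p1@(3,2) p2@(3,3) p3@(3,4) p4@(3,2) -> at (3,4): 1 [p3], cum=1
Step 3: p0@(3,3) p1@(3,3) p2@(3,4) p3@ESC p4@(3,3) -> at (3,4): 1 [p2], cum=2
Step 4: p0@(3,4) p1@(3,4) p2@ESC p3@ESC p4@(3,4) -> at (3,4): 3 [p0,p1,p4], cum=5
Step 5: p0@ESC p1@ESC p2@ESC p3@ESC p4@ESC -> at (3,4): 0 [-], cum=5
Total visits = 5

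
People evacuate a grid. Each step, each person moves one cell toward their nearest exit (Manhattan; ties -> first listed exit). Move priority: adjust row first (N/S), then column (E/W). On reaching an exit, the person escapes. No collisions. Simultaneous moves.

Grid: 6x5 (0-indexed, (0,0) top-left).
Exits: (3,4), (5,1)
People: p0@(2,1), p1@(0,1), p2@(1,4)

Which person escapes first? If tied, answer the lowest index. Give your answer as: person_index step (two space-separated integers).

Step 1: p0:(2,1)->(3,1) | p1:(0,1)->(1,1) | p2:(1,4)->(2,4)
Step 2: p0:(3,1)->(4,1) | p1:(1,1)->(2,1) | p2:(2,4)->(3,4)->EXIT
Step 3: p0:(4,1)->(5,1)->EXIT | p1:(2,1)->(3,1) | p2:escaped
Step 4: p0:escaped | p1:(3,1)->(4,1) | p2:escaped
Step 5: p0:escaped | p1:(4,1)->(5,1)->EXIT | p2:escaped
Exit steps: [3, 5, 2]
First to escape: p2 at step 2

Answer: 2 2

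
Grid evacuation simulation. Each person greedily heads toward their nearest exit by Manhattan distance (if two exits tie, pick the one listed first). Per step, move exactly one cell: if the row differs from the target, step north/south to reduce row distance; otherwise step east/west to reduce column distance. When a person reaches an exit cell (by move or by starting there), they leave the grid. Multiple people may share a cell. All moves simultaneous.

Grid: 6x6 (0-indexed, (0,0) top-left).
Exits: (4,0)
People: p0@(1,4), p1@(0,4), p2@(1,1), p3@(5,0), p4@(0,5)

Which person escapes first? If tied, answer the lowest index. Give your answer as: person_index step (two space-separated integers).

Step 1: p0:(1,4)->(2,4) | p1:(0,4)->(1,4) | p2:(1,1)->(2,1) | p3:(5,0)->(4,0)->EXIT | p4:(0,5)->(1,5)
Step 2: p0:(2,4)->(3,4) | p1:(1,4)->(2,4) | p2:(2,1)->(3,1) | p3:escaped | p4:(1,5)->(2,5)
Step 3: p0:(3,4)->(4,4) | p1:(2,4)->(3,4) | p2:(3,1)->(4,1) | p3:escaped | p4:(2,5)->(3,5)
Step 4: p0:(4,4)->(4,3) | p1:(3,4)->(4,4) | p2:(4,1)->(4,0)->EXIT | p3:escaped | p4:(3,5)->(4,5)
Step 5: p0:(4,3)->(4,2) | p1:(4,4)->(4,3) | p2:escaped | p3:escaped | p4:(4,5)->(4,4)
Step 6: p0:(4,2)->(4,1) | p1:(4,3)->(4,2) | p2:escaped | p3:escaped | p4:(4,4)->(4,3)
Step 7: p0:(4,1)->(4,0)->EXIT | p1:(4,2)->(4,1) | p2:escaped | p3:escaped | p4:(4,3)->(4,2)
Step 8: p0:escaped | p1:(4,1)->(4,0)->EXIT | p2:escaped | p3:escaped | p4:(4,2)->(4,1)
Step 9: p0:escaped | p1:escaped | p2:escaped | p3:escaped | p4:(4,1)->(4,0)->EXIT
Exit steps: [7, 8, 4, 1, 9]
First to escape: p3 at step 1

Answer: 3 1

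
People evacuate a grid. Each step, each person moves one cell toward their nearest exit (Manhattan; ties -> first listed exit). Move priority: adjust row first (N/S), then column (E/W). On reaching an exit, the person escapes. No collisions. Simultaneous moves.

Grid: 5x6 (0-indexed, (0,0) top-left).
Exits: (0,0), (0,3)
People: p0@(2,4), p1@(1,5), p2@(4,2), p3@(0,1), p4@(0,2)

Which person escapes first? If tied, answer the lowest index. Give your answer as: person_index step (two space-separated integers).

Step 1: p0:(2,4)->(1,4) | p1:(1,5)->(0,5) | p2:(4,2)->(3,2) | p3:(0,1)->(0,0)->EXIT | p4:(0,2)->(0,3)->EXIT
Step 2: p0:(1,4)->(0,4) | p1:(0,5)->(0,4) | p2:(3,2)->(2,2) | p3:escaped | p4:escaped
Step 3: p0:(0,4)->(0,3)->EXIT | p1:(0,4)->(0,3)->EXIT | p2:(2,2)->(1,2) | p3:escaped | p4:escaped
Step 4: p0:escaped | p1:escaped | p2:(1,2)->(0,2) | p3:escaped | p4:escaped
Step 5: p0:escaped | p1:escaped | p2:(0,2)->(0,3)->EXIT | p3:escaped | p4:escaped
Exit steps: [3, 3, 5, 1, 1]
First to escape: p3 at step 1

Answer: 3 1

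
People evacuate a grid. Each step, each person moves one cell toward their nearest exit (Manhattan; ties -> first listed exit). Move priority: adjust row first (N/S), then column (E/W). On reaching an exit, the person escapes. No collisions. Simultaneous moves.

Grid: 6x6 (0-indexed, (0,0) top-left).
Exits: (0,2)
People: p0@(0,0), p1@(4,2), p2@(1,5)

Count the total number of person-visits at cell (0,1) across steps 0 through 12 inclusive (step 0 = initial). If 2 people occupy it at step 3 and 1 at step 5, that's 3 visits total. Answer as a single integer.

Step 0: p0@(0,0) p1@(4,2) p2@(1,5) -> at (0,1): 0 [-], cum=0
Step 1: p0@(0,1) p1@(3,2) p2@(0,5) -> at (0,1): 1 [p0], cum=1
Step 2: p0@ESC p1@(2,2) p2@(0,4) -> at (0,1): 0 [-], cum=1
Step 3: p0@ESC p1@(1,2) p2@(0,3) -> at (0,1): 0 [-], cum=1
Step 4: p0@ESC p1@ESC p2@ESC -> at (0,1): 0 [-], cum=1
Total visits = 1

Answer: 1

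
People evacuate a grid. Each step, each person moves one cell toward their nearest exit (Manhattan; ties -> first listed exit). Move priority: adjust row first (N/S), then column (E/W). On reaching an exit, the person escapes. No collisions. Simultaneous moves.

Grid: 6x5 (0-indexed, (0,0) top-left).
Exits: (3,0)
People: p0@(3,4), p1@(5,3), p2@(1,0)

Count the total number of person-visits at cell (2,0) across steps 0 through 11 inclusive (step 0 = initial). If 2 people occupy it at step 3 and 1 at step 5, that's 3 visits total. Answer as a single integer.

Answer: 1

Derivation:
Step 0: p0@(3,4) p1@(5,3) p2@(1,0) -> at (2,0): 0 [-], cum=0
Step 1: p0@(3,3) p1@(4,3) p2@(2,0) -> at (2,0): 1 [p2], cum=1
Step 2: p0@(3,2) p1@(3,3) p2@ESC -> at (2,0): 0 [-], cum=1
Step 3: p0@(3,1) p1@(3,2) p2@ESC -> at (2,0): 0 [-], cum=1
Step 4: p0@ESC p1@(3,1) p2@ESC -> at (2,0): 0 [-], cum=1
Step 5: p0@ESC p1@ESC p2@ESC -> at (2,0): 0 [-], cum=1
Total visits = 1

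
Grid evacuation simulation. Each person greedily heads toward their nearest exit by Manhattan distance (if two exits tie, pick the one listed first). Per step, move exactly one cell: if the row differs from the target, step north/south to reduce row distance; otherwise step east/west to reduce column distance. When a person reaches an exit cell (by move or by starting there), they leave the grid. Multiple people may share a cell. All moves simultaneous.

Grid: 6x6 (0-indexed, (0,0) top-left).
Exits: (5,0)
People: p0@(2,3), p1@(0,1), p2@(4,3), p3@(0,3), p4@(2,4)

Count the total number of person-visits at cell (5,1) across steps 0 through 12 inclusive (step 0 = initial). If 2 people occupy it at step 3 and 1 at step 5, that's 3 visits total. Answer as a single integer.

Step 0: p0@(2,3) p1@(0,1) p2@(4,3) p3@(0,3) p4@(2,4) -> at (5,1): 0 [-], cum=0
Step 1: p0@(3,3) p1@(1,1) p2@(5,3) p3@(1,3) p4@(3,4) -> at (5,1): 0 [-], cum=0
Step 2: p0@(4,3) p1@(2,1) p2@(5,2) p3@(2,3) p4@(4,4) -> at (5,1): 0 [-], cum=0
Step 3: p0@(5,3) p1@(3,1) p2@(5,1) p3@(3,3) p4@(5,4) -> at (5,1): 1 [p2], cum=1
Step 4: p0@(5,2) p1@(4,1) p2@ESC p3@(4,3) p4@(5,3) -> at (5,1): 0 [-], cum=1
Step 5: p0@(5,1) p1@(5,1) p2@ESC p3@(5,3) p4@(5,2) -> at (5,1): 2 [p0,p1], cum=3
Step 6: p0@ESC p1@ESC p2@ESC p3@(5,2) p4@(5,1) -> at (5,1): 1 [p4], cum=4
Step 7: p0@ESC p1@ESC p2@ESC p3@(5,1) p4@ESC -> at (5,1): 1 [p3], cum=5
Step 8: p0@ESC p1@ESC p2@ESC p3@ESC p4@ESC -> at (5,1): 0 [-], cum=5
Total visits = 5

Answer: 5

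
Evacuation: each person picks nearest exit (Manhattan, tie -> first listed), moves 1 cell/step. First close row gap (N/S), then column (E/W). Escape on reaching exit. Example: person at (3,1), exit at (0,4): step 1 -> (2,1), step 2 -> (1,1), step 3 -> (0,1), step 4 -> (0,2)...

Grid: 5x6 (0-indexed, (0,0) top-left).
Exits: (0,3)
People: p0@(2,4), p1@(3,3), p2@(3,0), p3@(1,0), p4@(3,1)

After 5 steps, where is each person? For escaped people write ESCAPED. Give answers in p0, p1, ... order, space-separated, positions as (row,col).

Step 1: p0:(2,4)->(1,4) | p1:(3,3)->(2,3) | p2:(3,0)->(2,0) | p3:(1,0)->(0,0) | p4:(3,1)->(2,1)
Step 2: p0:(1,4)->(0,4) | p1:(2,3)->(1,3) | p2:(2,0)->(1,0) | p3:(0,0)->(0,1) | p4:(2,1)->(1,1)
Step 3: p0:(0,4)->(0,3)->EXIT | p1:(1,3)->(0,3)->EXIT | p2:(1,0)->(0,0) | p3:(0,1)->(0,2) | p4:(1,1)->(0,1)
Step 4: p0:escaped | p1:escaped | p2:(0,0)->(0,1) | p3:(0,2)->(0,3)->EXIT | p4:(0,1)->(0,2)
Step 5: p0:escaped | p1:escaped | p2:(0,1)->(0,2) | p3:escaped | p4:(0,2)->(0,3)->EXIT

ESCAPED ESCAPED (0,2) ESCAPED ESCAPED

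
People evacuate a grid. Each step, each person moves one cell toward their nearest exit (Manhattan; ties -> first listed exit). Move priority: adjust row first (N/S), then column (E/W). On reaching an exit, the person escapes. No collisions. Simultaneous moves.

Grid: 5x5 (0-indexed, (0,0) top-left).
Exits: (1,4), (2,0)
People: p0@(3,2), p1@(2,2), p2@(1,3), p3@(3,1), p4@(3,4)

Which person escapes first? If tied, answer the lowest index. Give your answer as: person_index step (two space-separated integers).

Step 1: p0:(3,2)->(2,2) | p1:(2,2)->(2,1) | p2:(1,3)->(1,4)->EXIT | p3:(3,1)->(2,1) | p4:(3,4)->(2,4)
Step 2: p0:(2,2)->(2,1) | p1:(2,1)->(2,0)->EXIT | p2:escaped | p3:(2,1)->(2,0)->EXIT | p4:(2,4)->(1,4)->EXIT
Step 3: p0:(2,1)->(2,0)->EXIT | p1:escaped | p2:escaped | p3:escaped | p4:escaped
Exit steps: [3, 2, 1, 2, 2]
First to escape: p2 at step 1

Answer: 2 1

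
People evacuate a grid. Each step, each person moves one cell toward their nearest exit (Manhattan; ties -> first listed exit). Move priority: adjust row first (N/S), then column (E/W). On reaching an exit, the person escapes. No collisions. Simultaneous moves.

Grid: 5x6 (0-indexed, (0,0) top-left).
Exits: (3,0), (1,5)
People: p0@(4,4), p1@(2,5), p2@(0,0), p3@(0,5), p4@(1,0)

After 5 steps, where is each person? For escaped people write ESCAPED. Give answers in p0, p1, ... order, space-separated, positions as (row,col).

Step 1: p0:(4,4)->(3,4) | p1:(2,5)->(1,5)->EXIT | p2:(0,0)->(1,0) | p3:(0,5)->(1,5)->EXIT | p4:(1,0)->(2,0)
Step 2: p0:(3,4)->(2,4) | p1:escaped | p2:(1,0)->(2,0) | p3:escaped | p4:(2,0)->(3,0)->EXIT
Step 3: p0:(2,4)->(1,4) | p1:escaped | p2:(2,0)->(3,0)->EXIT | p3:escaped | p4:escaped
Step 4: p0:(1,4)->(1,5)->EXIT | p1:escaped | p2:escaped | p3:escaped | p4:escaped

ESCAPED ESCAPED ESCAPED ESCAPED ESCAPED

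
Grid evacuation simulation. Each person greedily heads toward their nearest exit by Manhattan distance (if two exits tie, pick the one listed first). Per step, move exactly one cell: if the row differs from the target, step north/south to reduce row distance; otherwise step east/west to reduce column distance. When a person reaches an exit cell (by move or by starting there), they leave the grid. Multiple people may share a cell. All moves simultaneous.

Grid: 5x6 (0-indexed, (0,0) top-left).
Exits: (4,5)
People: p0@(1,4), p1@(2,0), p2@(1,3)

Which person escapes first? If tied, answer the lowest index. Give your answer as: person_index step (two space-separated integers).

Step 1: p0:(1,4)->(2,4) | p1:(2,0)->(3,0) | p2:(1,3)->(2,3)
Step 2: p0:(2,4)->(3,4) | p1:(3,0)->(4,0) | p2:(2,3)->(3,3)
Step 3: p0:(3,4)->(4,4) | p1:(4,0)->(4,1) | p2:(3,3)->(4,3)
Step 4: p0:(4,4)->(4,5)->EXIT | p1:(4,1)->(4,2) | p2:(4,3)->(4,4)
Step 5: p0:escaped | p1:(4,2)->(4,3) | p2:(4,4)->(4,5)->EXIT
Step 6: p0:escaped | p1:(4,3)->(4,4) | p2:escaped
Step 7: p0:escaped | p1:(4,4)->(4,5)->EXIT | p2:escaped
Exit steps: [4, 7, 5]
First to escape: p0 at step 4

Answer: 0 4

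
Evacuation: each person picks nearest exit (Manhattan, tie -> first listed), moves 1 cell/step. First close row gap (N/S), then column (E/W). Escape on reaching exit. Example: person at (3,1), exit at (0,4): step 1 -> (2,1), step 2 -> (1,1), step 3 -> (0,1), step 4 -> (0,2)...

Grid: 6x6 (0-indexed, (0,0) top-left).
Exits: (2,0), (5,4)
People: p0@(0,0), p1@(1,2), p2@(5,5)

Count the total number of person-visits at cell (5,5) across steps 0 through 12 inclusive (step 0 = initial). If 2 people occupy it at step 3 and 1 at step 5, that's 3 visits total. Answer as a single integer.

Answer: 1

Derivation:
Step 0: p0@(0,0) p1@(1,2) p2@(5,5) -> at (5,5): 1 [p2], cum=1
Step 1: p0@(1,0) p1@(2,2) p2@ESC -> at (5,5): 0 [-], cum=1
Step 2: p0@ESC p1@(2,1) p2@ESC -> at (5,5): 0 [-], cum=1
Step 3: p0@ESC p1@ESC p2@ESC -> at (5,5): 0 [-], cum=1
Total visits = 1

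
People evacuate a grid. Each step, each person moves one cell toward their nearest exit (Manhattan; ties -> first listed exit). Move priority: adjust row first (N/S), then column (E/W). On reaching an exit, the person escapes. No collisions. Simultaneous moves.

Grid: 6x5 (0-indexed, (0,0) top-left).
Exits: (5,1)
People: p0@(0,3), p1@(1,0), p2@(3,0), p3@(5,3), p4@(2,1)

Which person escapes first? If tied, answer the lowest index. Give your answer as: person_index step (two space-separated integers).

Answer: 3 2

Derivation:
Step 1: p0:(0,3)->(1,3) | p1:(1,0)->(2,0) | p2:(3,0)->(4,0) | p3:(5,3)->(5,2) | p4:(2,1)->(3,1)
Step 2: p0:(1,3)->(2,3) | p1:(2,0)->(3,0) | p2:(4,0)->(5,0) | p3:(5,2)->(5,1)->EXIT | p4:(3,1)->(4,1)
Step 3: p0:(2,3)->(3,3) | p1:(3,0)->(4,0) | p2:(5,0)->(5,1)->EXIT | p3:escaped | p4:(4,1)->(5,1)->EXIT
Step 4: p0:(3,3)->(4,3) | p1:(4,0)->(5,0) | p2:escaped | p3:escaped | p4:escaped
Step 5: p0:(4,3)->(5,3) | p1:(5,0)->(5,1)->EXIT | p2:escaped | p3:escaped | p4:escaped
Step 6: p0:(5,3)->(5,2) | p1:escaped | p2:escaped | p3:escaped | p4:escaped
Step 7: p0:(5,2)->(5,1)->EXIT | p1:escaped | p2:escaped | p3:escaped | p4:escaped
Exit steps: [7, 5, 3, 2, 3]
First to escape: p3 at step 2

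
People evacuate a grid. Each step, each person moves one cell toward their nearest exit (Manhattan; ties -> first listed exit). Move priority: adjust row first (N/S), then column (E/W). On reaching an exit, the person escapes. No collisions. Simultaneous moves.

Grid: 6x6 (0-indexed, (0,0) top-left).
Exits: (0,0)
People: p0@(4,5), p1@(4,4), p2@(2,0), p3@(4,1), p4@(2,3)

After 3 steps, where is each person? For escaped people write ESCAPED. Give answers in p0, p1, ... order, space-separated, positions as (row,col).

Step 1: p0:(4,5)->(3,5) | p1:(4,4)->(3,4) | p2:(2,0)->(1,0) | p3:(4,1)->(3,1) | p4:(2,3)->(1,3)
Step 2: p0:(3,5)->(2,5) | p1:(3,4)->(2,4) | p2:(1,0)->(0,0)->EXIT | p3:(3,1)->(2,1) | p4:(1,3)->(0,3)
Step 3: p0:(2,5)->(1,5) | p1:(2,4)->(1,4) | p2:escaped | p3:(2,1)->(1,1) | p4:(0,3)->(0,2)

(1,5) (1,4) ESCAPED (1,1) (0,2)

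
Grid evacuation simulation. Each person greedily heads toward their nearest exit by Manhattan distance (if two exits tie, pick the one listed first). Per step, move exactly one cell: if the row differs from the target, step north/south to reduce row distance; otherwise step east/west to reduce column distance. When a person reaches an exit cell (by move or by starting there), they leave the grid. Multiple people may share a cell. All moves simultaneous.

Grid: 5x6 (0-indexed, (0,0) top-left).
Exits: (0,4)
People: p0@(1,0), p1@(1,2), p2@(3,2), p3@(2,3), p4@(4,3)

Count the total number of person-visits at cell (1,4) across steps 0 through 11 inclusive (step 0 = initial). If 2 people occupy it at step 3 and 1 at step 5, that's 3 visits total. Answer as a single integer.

Answer: 0

Derivation:
Step 0: p0@(1,0) p1@(1,2) p2@(3,2) p3@(2,3) p4@(4,3) -> at (1,4): 0 [-], cum=0
Step 1: p0@(0,0) p1@(0,2) p2@(2,2) p3@(1,3) p4@(3,3) -> at (1,4): 0 [-], cum=0
Step 2: p0@(0,1) p1@(0,3) p2@(1,2) p3@(0,3) p4@(2,3) -> at (1,4): 0 [-], cum=0
Step 3: p0@(0,2) p1@ESC p2@(0,2) p3@ESC p4@(1,3) -> at (1,4): 0 [-], cum=0
Step 4: p0@(0,3) p1@ESC p2@(0,3) p3@ESC p4@(0,3) -> at (1,4): 0 [-], cum=0
Step 5: p0@ESC p1@ESC p2@ESC p3@ESC p4@ESC -> at (1,4): 0 [-], cum=0
Total visits = 0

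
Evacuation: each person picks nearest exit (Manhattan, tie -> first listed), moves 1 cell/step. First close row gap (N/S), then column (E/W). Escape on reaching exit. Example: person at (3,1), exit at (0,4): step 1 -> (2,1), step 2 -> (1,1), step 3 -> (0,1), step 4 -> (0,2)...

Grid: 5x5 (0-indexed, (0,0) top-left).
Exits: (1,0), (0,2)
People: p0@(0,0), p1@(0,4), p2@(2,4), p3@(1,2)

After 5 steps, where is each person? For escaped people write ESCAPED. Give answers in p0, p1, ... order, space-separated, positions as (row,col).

Step 1: p0:(0,0)->(1,0)->EXIT | p1:(0,4)->(0,3) | p2:(2,4)->(1,4) | p3:(1,2)->(0,2)->EXIT
Step 2: p0:escaped | p1:(0,3)->(0,2)->EXIT | p2:(1,4)->(0,4) | p3:escaped
Step 3: p0:escaped | p1:escaped | p2:(0,4)->(0,3) | p3:escaped
Step 4: p0:escaped | p1:escaped | p2:(0,3)->(0,2)->EXIT | p3:escaped

ESCAPED ESCAPED ESCAPED ESCAPED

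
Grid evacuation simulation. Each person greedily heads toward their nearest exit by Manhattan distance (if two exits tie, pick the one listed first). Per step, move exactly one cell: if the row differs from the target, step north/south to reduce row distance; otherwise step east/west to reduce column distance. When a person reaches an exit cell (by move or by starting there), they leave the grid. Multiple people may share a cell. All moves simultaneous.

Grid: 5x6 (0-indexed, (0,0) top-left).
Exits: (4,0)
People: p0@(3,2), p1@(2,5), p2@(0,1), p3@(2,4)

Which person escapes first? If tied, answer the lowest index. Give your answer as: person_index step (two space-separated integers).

Step 1: p0:(3,2)->(4,2) | p1:(2,5)->(3,5) | p2:(0,1)->(1,1) | p3:(2,4)->(3,4)
Step 2: p0:(4,2)->(4,1) | p1:(3,5)->(4,5) | p2:(1,1)->(2,1) | p3:(3,4)->(4,4)
Step 3: p0:(4,1)->(4,0)->EXIT | p1:(4,5)->(4,4) | p2:(2,1)->(3,1) | p3:(4,4)->(4,3)
Step 4: p0:escaped | p1:(4,4)->(4,3) | p2:(3,1)->(4,1) | p3:(4,3)->(4,2)
Step 5: p0:escaped | p1:(4,3)->(4,2) | p2:(4,1)->(4,0)->EXIT | p3:(4,2)->(4,1)
Step 6: p0:escaped | p1:(4,2)->(4,1) | p2:escaped | p3:(4,1)->(4,0)->EXIT
Step 7: p0:escaped | p1:(4,1)->(4,0)->EXIT | p2:escaped | p3:escaped
Exit steps: [3, 7, 5, 6]
First to escape: p0 at step 3

Answer: 0 3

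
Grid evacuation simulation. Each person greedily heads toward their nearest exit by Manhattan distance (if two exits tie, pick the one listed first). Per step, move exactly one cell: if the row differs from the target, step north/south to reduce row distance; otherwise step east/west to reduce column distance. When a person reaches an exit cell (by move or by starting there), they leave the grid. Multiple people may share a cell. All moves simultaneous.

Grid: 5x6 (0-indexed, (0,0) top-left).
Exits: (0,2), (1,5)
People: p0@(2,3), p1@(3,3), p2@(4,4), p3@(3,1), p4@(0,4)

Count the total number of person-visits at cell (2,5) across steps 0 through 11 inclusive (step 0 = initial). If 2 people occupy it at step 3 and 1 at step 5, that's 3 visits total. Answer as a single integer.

Step 0: p0@(2,3) p1@(3,3) p2@(4,4) p3@(3,1) p4@(0,4) -> at (2,5): 0 [-], cum=0
Step 1: p0@(1,3) p1@(2,3) p2@(3,4) p3@(2,1) p4@(0,3) -> at (2,5): 0 [-], cum=0
Step 2: p0@(0,3) p1@(1,3) p2@(2,4) p3@(1,1) p4@ESC -> at (2,5): 0 [-], cum=0
Step 3: p0@ESC p1@(0,3) p2@(1,4) p3@(0,1) p4@ESC -> at (2,5): 0 [-], cum=0
Step 4: p0@ESC p1@ESC p2@ESC p3@ESC p4@ESC -> at (2,5): 0 [-], cum=0
Total visits = 0

Answer: 0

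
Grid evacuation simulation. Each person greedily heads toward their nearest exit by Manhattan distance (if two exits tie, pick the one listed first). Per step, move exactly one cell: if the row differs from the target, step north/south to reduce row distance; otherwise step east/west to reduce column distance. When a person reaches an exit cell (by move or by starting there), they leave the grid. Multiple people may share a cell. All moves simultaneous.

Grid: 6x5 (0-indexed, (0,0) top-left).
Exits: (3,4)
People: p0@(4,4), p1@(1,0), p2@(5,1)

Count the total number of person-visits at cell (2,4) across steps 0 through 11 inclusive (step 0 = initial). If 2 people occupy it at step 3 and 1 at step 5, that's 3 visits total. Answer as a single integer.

Step 0: p0@(4,4) p1@(1,0) p2@(5,1) -> at (2,4): 0 [-], cum=0
Step 1: p0@ESC p1@(2,0) p2@(4,1) -> at (2,4): 0 [-], cum=0
Step 2: p0@ESC p1@(3,0) p2@(3,1) -> at (2,4): 0 [-], cum=0
Step 3: p0@ESC p1@(3,1) p2@(3,2) -> at (2,4): 0 [-], cum=0
Step 4: p0@ESC p1@(3,2) p2@(3,3) -> at (2,4): 0 [-], cum=0
Step 5: p0@ESC p1@(3,3) p2@ESC -> at (2,4): 0 [-], cum=0
Step 6: p0@ESC p1@ESC p2@ESC -> at (2,4): 0 [-], cum=0
Total visits = 0

Answer: 0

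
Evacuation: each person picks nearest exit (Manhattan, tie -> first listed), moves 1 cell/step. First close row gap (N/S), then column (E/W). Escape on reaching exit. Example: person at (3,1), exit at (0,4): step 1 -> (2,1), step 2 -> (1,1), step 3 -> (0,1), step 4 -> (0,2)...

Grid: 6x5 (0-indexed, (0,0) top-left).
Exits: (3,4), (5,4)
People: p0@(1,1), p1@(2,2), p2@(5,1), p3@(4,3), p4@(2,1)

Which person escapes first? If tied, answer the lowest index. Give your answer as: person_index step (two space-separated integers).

Step 1: p0:(1,1)->(2,1) | p1:(2,2)->(3,2) | p2:(5,1)->(5,2) | p3:(4,3)->(3,3) | p4:(2,1)->(3,1)
Step 2: p0:(2,1)->(3,1) | p1:(3,2)->(3,3) | p2:(5,2)->(5,3) | p3:(3,3)->(3,4)->EXIT | p4:(3,1)->(3,2)
Step 3: p0:(3,1)->(3,2) | p1:(3,3)->(3,4)->EXIT | p2:(5,3)->(5,4)->EXIT | p3:escaped | p4:(3,2)->(3,3)
Step 4: p0:(3,2)->(3,3) | p1:escaped | p2:escaped | p3:escaped | p4:(3,3)->(3,4)->EXIT
Step 5: p0:(3,3)->(3,4)->EXIT | p1:escaped | p2:escaped | p3:escaped | p4:escaped
Exit steps: [5, 3, 3, 2, 4]
First to escape: p3 at step 2

Answer: 3 2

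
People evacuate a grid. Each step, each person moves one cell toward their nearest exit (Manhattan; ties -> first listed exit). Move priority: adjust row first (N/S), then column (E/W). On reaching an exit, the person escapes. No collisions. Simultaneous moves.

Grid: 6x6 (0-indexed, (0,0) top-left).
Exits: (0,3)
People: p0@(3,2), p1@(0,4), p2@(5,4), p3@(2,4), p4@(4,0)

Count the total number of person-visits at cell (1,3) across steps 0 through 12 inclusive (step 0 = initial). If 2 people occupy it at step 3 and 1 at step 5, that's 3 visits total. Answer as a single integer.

Step 0: p0@(3,2) p1@(0,4) p2@(5,4) p3@(2,4) p4@(4,0) -> at (1,3): 0 [-], cum=0
Step 1: p0@(2,2) p1@ESC p2@(4,4) p3@(1,4) p4@(3,0) -> at (1,3): 0 [-], cum=0
Step 2: p0@(1,2) p1@ESC p2@(3,4) p3@(0,4) p4@(2,0) -> at (1,3): 0 [-], cum=0
Step 3: p0@(0,2) p1@ESC p2@(2,4) p3@ESC p4@(1,0) -> at (1,3): 0 [-], cum=0
Step 4: p0@ESC p1@ESC p2@(1,4) p3@ESC p4@(0,0) -> at (1,3): 0 [-], cum=0
Step 5: p0@ESC p1@ESC p2@(0,4) p3@ESC p4@(0,1) -> at (1,3): 0 [-], cum=0
Step 6: p0@ESC p1@ESC p2@ESC p3@ESC p4@(0,2) -> at (1,3): 0 [-], cum=0
Step 7: p0@ESC p1@ESC p2@ESC p3@ESC p4@ESC -> at (1,3): 0 [-], cum=0
Total visits = 0

Answer: 0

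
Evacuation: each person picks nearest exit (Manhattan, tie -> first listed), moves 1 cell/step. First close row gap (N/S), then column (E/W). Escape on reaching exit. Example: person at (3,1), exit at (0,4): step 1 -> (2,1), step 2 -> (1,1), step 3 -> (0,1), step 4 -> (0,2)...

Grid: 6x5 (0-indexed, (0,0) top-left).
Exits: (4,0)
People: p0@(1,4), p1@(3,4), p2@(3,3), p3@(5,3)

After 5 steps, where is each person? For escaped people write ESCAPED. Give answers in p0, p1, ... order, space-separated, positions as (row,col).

Step 1: p0:(1,4)->(2,4) | p1:(3,4)->(4,4) | p2:(3,3)->(4,3) | p3:(5,3)->(4,3)
Step 2: p0:(2,4)->(3,4) | p1:(4,4)->(4,3) | p2:(4,3)->(4,2) | p3:(4,3)->(4,2)
Step 3: p0:(3,4)->(4,4) | p1:(4,3)->(4,2) | p2:(4,2)->(4,1) | p3:(4,2)->(4,1)
Step 4: p0:(4,4)->(4,3) | p1:(4,2)->(4,1) | p2:(4,1)->(4,0)->EXIT | p3:(4,1)->(4,0)->EXIT
Step 5: p0:(4,3)->(4,2) | p1:(4,1)->(4,0)->EXIT | p2:escaped | p3:escaped

(4,2) ESCAPED ESCAPED ESCAPED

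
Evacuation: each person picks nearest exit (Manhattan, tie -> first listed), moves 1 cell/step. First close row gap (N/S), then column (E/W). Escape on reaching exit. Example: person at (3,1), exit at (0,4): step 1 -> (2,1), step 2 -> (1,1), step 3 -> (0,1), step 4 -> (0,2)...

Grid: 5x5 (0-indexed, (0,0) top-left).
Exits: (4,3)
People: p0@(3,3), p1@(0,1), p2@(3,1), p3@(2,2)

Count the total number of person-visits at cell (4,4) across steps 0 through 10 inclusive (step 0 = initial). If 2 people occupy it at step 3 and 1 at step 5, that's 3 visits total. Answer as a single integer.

Step 0: p0@(3,3) p1@(0,1) p2@(3,1) p3@(2,2) -> at (4,4): 0 [-], cum=0
Step 1: p0@ESC p1@(1,1) p2@(4,1) p3@(3,2) -> at (4,4): 0 [-], cum=0
Step 2: p0@ESC p1@(2,1) p2@(4,2) p3@(4,2) -> at (4,4): 0 [-], cum=0
Step 3: p0@ESC p1@(3,1) p2@ESC p3@ESC -> at (4,4): 0 [-], cum=0
Step 4: p0@ESC p1@(4,1) p2@ESC p3@ESC -> at (4,4): 0 [-], cum=0
Step 5: p0@ESC p1@(4,2) p2@ESC p3@ESC -> at (4,4): 0 [-], cum=0
Step 6: p0@ESC p1@ESC p2@ESC p3@ESC -> at (4,4): 0 [-], cum=0
Total visits = 0

Answer: 0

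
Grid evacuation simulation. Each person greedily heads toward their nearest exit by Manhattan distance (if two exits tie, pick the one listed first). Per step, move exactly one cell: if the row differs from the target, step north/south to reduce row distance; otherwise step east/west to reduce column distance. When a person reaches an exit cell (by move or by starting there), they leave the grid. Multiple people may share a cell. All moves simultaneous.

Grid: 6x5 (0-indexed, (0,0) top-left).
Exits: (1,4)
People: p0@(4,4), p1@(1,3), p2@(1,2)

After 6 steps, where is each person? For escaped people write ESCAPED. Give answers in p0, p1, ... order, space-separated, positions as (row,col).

Step 1: p0:(4,4)->(3,4) | p1:(1,3)->(1,4)->EXIT | p2:(1,2)->(1,3)
Step 2: p0:(3,4)->(2,4) | p1:escaped | p2:(1,3)->(1,4)->EXIT
Step 3: p0:(2,4)->(1,4)->EXIT | p1:escaped | p2:escaped

ESCAPED ESCAPED ESCAPED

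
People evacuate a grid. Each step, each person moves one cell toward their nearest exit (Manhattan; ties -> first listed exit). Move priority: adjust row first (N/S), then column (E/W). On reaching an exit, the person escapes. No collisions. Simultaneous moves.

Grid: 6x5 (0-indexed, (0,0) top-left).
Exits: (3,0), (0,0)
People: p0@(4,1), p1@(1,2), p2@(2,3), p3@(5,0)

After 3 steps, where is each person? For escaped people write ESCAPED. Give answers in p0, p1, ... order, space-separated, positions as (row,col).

Step 1: p0:(4,1)->(3,1) | p1:(1,2)->(0,2) | p2:(2,3)->(3,3) | p3:(5,0)->(4,0)
Step 2: p0:(3,1)->(3,0)->EXIT | p1:(0,2)->(0,1) | p2:(3,3)->(3,2) | p3:(4,0)->(3,0)->EXIT
Step 3: p0:escaped | p1:(0,1)->(0,0)->EXIT | p2:(3,2)->(3,1) | p3:escaped

ESCAPED ESCAPED (3,1) ESCAPED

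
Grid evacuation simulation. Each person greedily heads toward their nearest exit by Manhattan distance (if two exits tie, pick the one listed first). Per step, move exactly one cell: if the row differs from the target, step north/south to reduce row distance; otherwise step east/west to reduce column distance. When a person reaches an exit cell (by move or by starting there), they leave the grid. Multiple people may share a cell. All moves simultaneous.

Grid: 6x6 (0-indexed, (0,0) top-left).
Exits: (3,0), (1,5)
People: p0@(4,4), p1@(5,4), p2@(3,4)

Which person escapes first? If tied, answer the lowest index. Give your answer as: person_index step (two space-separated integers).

Answer: 2 3

Derivation:
Step 1: p0:(4,4)->(3,4) | p1:(5,4)->(4,4) | p2:(3,4)->(2,4)
Step 2: p0:(3,4)->(2,4) | p1:(4,4)->(3,4) | p2:(2,4)->(1,4)
Step 3: p0:(2,4)->(1,4) | p1:(3,4)->(2,4) | p2:(1,4)->(1,5)->EXIT
Step 4: p0:(1,4)->(1,5)->EXIT | p1:(2,4)->(1,4) | p2:escaped
Step 5: p0:escaped | p1:(1,4)->(1,5)->EXIT | p2:escaped
Exit steps: [4, 5, 3]
First to escape: p2 at step 3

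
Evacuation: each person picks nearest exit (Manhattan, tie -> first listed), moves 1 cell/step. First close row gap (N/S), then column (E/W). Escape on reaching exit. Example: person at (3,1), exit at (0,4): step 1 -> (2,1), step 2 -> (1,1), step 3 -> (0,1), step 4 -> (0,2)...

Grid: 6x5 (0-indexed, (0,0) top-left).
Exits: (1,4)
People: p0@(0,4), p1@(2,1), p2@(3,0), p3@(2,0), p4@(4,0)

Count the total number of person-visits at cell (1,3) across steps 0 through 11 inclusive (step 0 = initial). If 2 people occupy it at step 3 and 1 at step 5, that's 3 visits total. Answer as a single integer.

Step 0: p0@(0,4) p1@(2,1) p2@(3,0) p3@(2,0) p4@(4,0) -> at (1,3): 0 [-], cum=0
Step 1: p0@ESC p1@(1,1) p2@(2,0) p3@(1,0) p4@(3,0) -> at (1,3): 0 [-], cum=0
Step 2: p0@ESC p1@(1,2) p2@(1,0) p3@(1,1) p4@(2,0) -> at (1,3): 0 [-], cum=0
Step 3: p0@ESC p1@(1,3) p2@(1,1) p3@(1,2) p4@(1,0) -> at (1,3): 1 [p1], cum=1
Step 4: p0@ESC p1@ESC p2@(1,2) p3@(1,3) p4@(1,1) -> at (1,3): 1 [p3], cum=2
Step 5: p0@ESC p1@ESC p2@(1,3) p3@ESC p4@(1,2) -> at (1,3): 1 [p2], cum=3
Step 6: p0@ESC p1@ESC p2@ESC p3@ESC p4@(1,3) -> at (1,3): 1 [p4], cum=4
Step 7: p0@ESC p1@ESC p2@ESC p3@ESC p4@ESC -> at (1,3): 0 [-], cum=4
Total visits = 4

Answer: 4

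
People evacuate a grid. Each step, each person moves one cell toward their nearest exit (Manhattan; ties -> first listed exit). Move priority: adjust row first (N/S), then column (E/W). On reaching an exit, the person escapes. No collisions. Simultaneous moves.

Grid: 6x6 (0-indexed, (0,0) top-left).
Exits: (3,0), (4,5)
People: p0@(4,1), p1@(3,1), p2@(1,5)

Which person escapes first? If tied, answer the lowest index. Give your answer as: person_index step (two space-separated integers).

Step 1: p0:(4,1)->(3,1) | p1:(3,1)->(3,0)->EXIT | p2:(1,5)->(2,5)
Step 2: p0:(3,1)->(3,0)->EXIT | p1:escaped | p2:(2,5)->(3,5)
Step 3: p0:escaped | p1:escaped | p2:(3,5)->(4,5)->EXIT
Exit steps: [2, 1, 3]
First to escape: p1 at step 1

Answer: 1 1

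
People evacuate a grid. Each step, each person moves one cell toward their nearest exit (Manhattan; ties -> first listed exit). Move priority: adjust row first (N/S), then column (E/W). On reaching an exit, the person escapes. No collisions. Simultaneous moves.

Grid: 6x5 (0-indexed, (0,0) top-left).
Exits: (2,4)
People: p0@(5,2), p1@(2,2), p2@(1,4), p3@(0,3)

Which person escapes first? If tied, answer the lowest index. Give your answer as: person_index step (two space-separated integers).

Step 1: p0:(5,2)->(4,2) | p1:(2,2)->(2,3) | p2:(1,4)->(2,4)->EXIT | p3:(0,3)->(1,3)
Step 2: p0:(4,2)->(3,2) | p1:(2,3)->(2,4)->EXIT | p2:escaped | p3:(1,3)->(2,3)
Step 3: p0:(3,2)->(2,2) | p1:escaped | p2:escaped | p3:(2,3)->(2,4)->EXIT
Step 4: p0:(2,2)->(2,3) | p1:escaped | p2:escaped | p3:escaped
Step 5: p0:(2,3)->(2,4)->EXIT | p1:escaped | p2:escaped | p3:escaped
Exit steps: [5, 2, 1, 3]
First to escape: p2 at step 1

Answer: 2 1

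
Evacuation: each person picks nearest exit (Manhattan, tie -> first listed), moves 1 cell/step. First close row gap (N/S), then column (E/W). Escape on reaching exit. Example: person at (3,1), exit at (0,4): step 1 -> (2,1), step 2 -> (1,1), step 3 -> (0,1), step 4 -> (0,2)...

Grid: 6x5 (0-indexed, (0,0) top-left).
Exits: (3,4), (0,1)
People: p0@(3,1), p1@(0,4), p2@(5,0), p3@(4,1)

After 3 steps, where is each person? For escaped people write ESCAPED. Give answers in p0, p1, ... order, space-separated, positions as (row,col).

Step 1: p0:(3,1)->(3,2) | p1:(0,4)->(1,4) | p2:(5,0)->(4,0) | p3:(4,1)->(3,1)
Step 2: p0:(3,2)->(3,3) | p1:(1,4)->(2,4) | p2:(4,0)->(3,0) | p3:(3,1)->(3,2)
Step 3: p0:(3,3)->(3,4)->EXIT | p1:(2,4)->(3,4)->EXIT | p2:(3,0)->(3,1) | p3:(3,2)->(3,3)

ESCAPED ESCAPED (3,1) (3,3)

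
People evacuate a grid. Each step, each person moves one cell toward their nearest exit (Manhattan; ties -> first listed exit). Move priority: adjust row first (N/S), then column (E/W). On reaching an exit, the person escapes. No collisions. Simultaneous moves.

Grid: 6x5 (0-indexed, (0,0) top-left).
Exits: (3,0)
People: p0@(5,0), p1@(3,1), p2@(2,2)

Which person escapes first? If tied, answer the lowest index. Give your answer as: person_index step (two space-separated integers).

Answer: 1 1

Derivation:
Step 1: p0:(5,0)->(4,0) | p1:(3,1)->(3,0)->EXIT | p2:(2,2)->(3,2)
Step 2: p0:(4,0)->(3,0)->EXIT | p1:escaped | p2:(3,2)->(3,1)
Step 3: p0:escaped | p1:escaped | p2:(3,1)->(3,0)->EXIT
Exit steps: [2, 1, 3]
First to escape: p1 at step 1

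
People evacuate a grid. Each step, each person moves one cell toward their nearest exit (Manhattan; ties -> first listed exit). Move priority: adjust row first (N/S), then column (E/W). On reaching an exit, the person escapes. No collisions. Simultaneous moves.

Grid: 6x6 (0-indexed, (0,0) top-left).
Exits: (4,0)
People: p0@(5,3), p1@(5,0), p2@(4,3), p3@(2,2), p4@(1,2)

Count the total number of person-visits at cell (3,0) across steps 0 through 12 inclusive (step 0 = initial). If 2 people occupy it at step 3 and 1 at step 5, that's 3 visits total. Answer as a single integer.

Step 0: p0@(5,3) p1@(5,0) p2@(4,3) p3@(2,2) p4@(1,2) -> at (3,0): 0 [-], cum=0
Step 1: p0@(4,3) p1@ESC p2@(4,2) p3@(3,2) p4@(2,2) -> at (3,0): 0 [-], cum=0
Step 2: p0@(4,2) p1@ESC p2@(4,1) p3@(4,2) p4@(3,2) -> at (3,0): 0 [-], cum=0
Step 3: p0@(4,1) p1@ESC p2@ESC p3@(4,1) p4@(4,2) -> at (3,0): 0 [-], cum=0
Step 4: p0@ESC p1@ESC p2@ESC p3@ESC p4@(4,1) -> at (3,0): 0 [-], cum=0
Step 5: p0@ESC p1@ESC p2@ESC p3@ESC p4@ESC -> at (3,0): 0 [-], cum=0
Total visits = 0

Answer: 0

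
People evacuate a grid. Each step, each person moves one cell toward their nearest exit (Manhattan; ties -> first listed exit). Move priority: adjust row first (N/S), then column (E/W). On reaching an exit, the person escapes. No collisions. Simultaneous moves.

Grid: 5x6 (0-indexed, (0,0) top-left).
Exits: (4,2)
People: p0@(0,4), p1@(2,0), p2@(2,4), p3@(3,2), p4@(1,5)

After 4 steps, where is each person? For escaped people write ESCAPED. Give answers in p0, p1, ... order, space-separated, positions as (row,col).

Step 1: p0:(0,4)->(1,4) | p1:(2,0)->(3,0) | p2:(2,4)->(3,4) | p3:(3,2)->(4,2)->EXIT | p4:(1,5)->(2,5)
Step 2: p0:(1,4)->(2,4) | p1:(3,0)->(4,0) | p2:(3,4)->(4,4) | p3:escaped | p4:(2,5)->(3,5)
Step 3: p0:(2,4)->(3,4) | p1:(4,0)->(4,1) | p2:(4,4)->(4,3) | p3:escaped | p4:(3,5)->(4,5)
Step 4: p0:(3,4)->(4,4) | p1:(4,1)->(4,2)->EXIT | p2:(4,3)->(4,2)->EXIT | p3:escaped | p4:(4,5)->(4,4)

(4,4) ESCAPED ESCAPED ESCAPED (4,4)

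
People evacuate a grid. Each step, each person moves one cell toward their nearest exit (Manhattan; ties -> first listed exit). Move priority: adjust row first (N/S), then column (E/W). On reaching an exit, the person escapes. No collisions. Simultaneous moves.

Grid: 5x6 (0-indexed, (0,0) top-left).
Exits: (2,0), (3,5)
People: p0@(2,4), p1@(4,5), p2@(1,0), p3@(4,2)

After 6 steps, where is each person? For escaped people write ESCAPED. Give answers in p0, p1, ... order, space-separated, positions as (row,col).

Step 1: p0:(2,4)->(3,4) | p1:(4,5)->(3,5)->EXIT | p2:(1,0)->(2,0)->EXIT | p3:(4,2)->(3,2)
Step 2: p0:(3,4)->(3,5)->EXIT | p1:escaped | p2:escaped | p3:(3,2)->(2,2)
Step 3: p0:escaped | p1:escaped | p2:escaped | p3:(2,2)->(2,1)
Step 4: p0:escaped | p1:escaped | p2:escaped | p3:(2,1)->(2,0)->EXIT

ESCAPED ESCAPED ESCAPED ESCAPED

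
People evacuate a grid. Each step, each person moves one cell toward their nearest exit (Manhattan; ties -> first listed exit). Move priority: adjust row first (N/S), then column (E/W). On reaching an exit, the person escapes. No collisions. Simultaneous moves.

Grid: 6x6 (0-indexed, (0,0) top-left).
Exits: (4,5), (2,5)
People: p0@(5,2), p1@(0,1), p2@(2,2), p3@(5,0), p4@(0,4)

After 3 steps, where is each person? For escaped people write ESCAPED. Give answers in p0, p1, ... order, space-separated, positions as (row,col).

Step 1: p0:(5,2)->(4,2) | p1:(0,1)->(1,1) | p2:(2,2)->(2,3) | p3:(5,0)->(4,0) | p4:(0,4)->(1,4)
Step 2: p0:(4,2)->(4,3) | p1:(1,1)->(2,1) | p2:(2,3)->(2,4) | p3:(4,0)->(4,1) | p4:(1,4)->(2,4)
Step 3: p0:(4,3)->(4,4) | p1:(2,1)->(2,2) | p2:(2,4)->(2,5)->EXIT | p3:(4,1)->(4,2) | p4:(2,4)->(2,5)->EXIT

(4,4) (2,2) ESCAPED (4,2) ESCAPED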